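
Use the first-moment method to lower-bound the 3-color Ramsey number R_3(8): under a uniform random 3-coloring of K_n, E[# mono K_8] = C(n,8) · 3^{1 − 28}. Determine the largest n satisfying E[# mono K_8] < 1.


We need C(n, 8) · 3^{1 − 28} < 1, i.e. C(n, 8) < 3^{28 − 1} = 7625597484987.
Check values of n near the boundary:
  n = 150: C(150, 8) = 5257211409450; 5257211409450 < 7625597484987? YES
  n = 151: C(151, 8) = 5551321138650; 5551321138650 < 7625597484987? YES
  n = 152: C(152, 8) = 5859727868575; 5859727868575 < 7625597484987? YES
  n = 153: C(153, 8) = 6183023199255; 6183023199255 < 7625597484987? YES
  n = 154: C(154, 8) = 6521818990995; 6521818990995 < 7625597484987? YES
  n = 155: C(155, 8) = 6876747915675; 6876747915675 < 7625597484987? YES
  n = 156: C(156, 8) = 7248464019225; 7248464019225 < 7625597484987? YES
  n = 157: C(157, 8) = 7637643295425; 7637643295425 < 7625597484987? NO
  n = 158: C(158, 8) = 8044984271181; 8044984271181 < 7625597484987? NO
  n = 159: C(159, 8) = 8471208603429; 8471208603429 < 7625597484987? NO
The largest n with C(n, 8) < 7625597484987 is n = 156 (where E[X] = 805384891025/847288609443 ≈ 0.9505). Hence R_3(8) > 156, i.e. R_3(8) ≥ 157.

Largest n = 156; hence R_3(8) > 156.


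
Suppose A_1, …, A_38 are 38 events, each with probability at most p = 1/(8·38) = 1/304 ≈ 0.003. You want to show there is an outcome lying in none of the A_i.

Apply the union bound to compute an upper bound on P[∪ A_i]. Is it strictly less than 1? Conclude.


Union bound: P[∪_{i=1}^{38} A_i] ≤ Σ_i P[A_i] ≤ 38·p = 38·(1/304) = 1/8.
Numerically: 1/8 ≈ 0.125.
Is 1/8 < 1? YES.
Since P[∪ A_i] ≤ 1/8 < 1, the complement has P[∩ A_i^c] ≥ 1 − 1/8 = 7/8 > 0, so some outcome avoids every A_i.

38·p = 1/8 ≈ 0.125; existence CERTIFIED by the union bound.


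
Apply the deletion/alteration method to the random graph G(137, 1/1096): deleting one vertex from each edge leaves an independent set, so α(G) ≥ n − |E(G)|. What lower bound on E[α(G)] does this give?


E[|E(G)|] = C(137, 2)·p = 9316 · (1/1096) = 17/2.
E[α(G)] ≥ n − E[|E(G)|] = 137 − 17/2 = 257/2.
Numerically: ≈ 128.500000.
(This is only a lower bound; the true E[α(G)] may be larger.)

E[α(G)] ≥ 257/2 ≈ 128.500000.


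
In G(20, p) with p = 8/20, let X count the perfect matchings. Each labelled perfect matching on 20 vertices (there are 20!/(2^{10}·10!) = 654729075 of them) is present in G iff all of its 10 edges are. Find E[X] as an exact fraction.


K_20 has 20!/(2^{10}·10!) = 654729075 labelled perfect matchings.
For each such perfect matching H, let X_H = 1 if all 10 edges of H are present in G. Then P[X_H = 1] = p^{10} = (2/5)^{10} = 1024/9765625.
By linearity of expectation: E[X] = Σ_H E[X_H] = 654729075 · p^{10} = 654729075 · 1024/9765625 = 26817702912/390625.
Numerically: E[X] ≈ 68653.3.

E[X] = 654729075 · (2/5)^{10} = 26817702912/390625 ≈ 68653.3.


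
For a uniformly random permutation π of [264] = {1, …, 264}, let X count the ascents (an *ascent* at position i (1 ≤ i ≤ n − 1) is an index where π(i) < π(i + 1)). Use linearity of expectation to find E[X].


Write X = Σ X_I over i = 1, …, 263, with X_I the indicator of one ascent.
There are 263 indicators.
For each fixed i, the pair (π(i), π(i+1)) is a uniformly random ordered pair of distinct values from {1, …, 264}; by symmetry P[π(i) < π(i+1)] = 1/2.
By linearity: E[X] = 263 · (1/2) = (264 − 1) · (1/2) = 263/2 ≈ 131.50000.

E[X] = 263/2 = 131.50000.


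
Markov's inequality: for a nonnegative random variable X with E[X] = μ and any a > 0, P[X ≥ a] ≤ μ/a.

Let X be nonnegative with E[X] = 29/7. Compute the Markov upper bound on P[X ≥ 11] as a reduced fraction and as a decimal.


μ = E[X] = 29/7, a = 11.
Markov: P[X ≥ 11] ≤ μ/a = (29/7)/11 = 29/77.
Numerically: ≈ 0.376623.
(Since a = 11 > μ = 4.142857, the bound 29/77 is < 1 and informative.)

P[X ≥ 11] ≤ 29/77 ≈ 0.376623.


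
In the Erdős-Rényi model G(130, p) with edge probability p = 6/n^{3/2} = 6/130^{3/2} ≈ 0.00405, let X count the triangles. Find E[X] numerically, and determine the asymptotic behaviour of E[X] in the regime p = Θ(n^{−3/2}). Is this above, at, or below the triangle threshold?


Number of potential triangles: C(130, 3) = 357760.
Each occurs with probability p³ ≈ (0.00405)³ ≈ 6.63298e-08.
By linearity: E[X] = C(130, 3)·p³ ≈ 357760 · 6.63298e-08 ≈ 0.024.
Since α = 3/2 > 1, p = c/n^{3/2} = o(1/n) is below the triangle threshold p ~ 1/n. Asymptotically E[X] ~ (c³/6)·n^{3(1−α)} = (6³/6)·n^{-1.5} → 0, so by Markov's inequality G has no triangles w.h.p.

E[X] ≈ 0.024; in regime p = Θ(1/n^{3/2}) E[X] tends to 0 (below the triangle threshold p ~ 1/n).


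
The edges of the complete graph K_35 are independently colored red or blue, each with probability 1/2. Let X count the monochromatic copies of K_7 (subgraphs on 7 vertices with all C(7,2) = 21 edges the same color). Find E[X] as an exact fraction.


Let X = Σ_S X_S over the C(35, 7) = 6724520 subsets S of size 7, where X_S = 1 if the K_7 on S is monochromatic.
For a fixed S, the K_7 on S has C(7, 2) = 21 edges. P[all 21 edges red] = (1/2)^21, and likewise for blue, so P[monochromatic] = 2·(1/2)^21 = 2^{1 − 21} = 1/1048576.
Summing: E[X] = C(35, 7) · 2^{1 − 21} = 6724520 · 1/1048576 = 840565/131072.
Numerically: E[X] ≈ 6.41300.

E[X] = C(35,7)·2^(1−C(7,2)) = 840565/131072 ≈ 6.41300.


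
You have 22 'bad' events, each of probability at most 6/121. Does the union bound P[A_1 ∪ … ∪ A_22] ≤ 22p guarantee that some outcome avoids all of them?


Union bound: P[∪_{i=1}^{22} A_i] ≤ Σ_i P[A_i] ≤ 22·p = 22·(6/121) = 12/11.
Numerically: 12/11 ≈ 1.090909.
Is 12/11 < 1? NO.
Since the bound 12/11 is ≥ 1, the union bound is uninformative here; it does NOT by itself certify existence.

22·p = 12/11 ≈ 1.090909; existence NOT certified by the union bound.


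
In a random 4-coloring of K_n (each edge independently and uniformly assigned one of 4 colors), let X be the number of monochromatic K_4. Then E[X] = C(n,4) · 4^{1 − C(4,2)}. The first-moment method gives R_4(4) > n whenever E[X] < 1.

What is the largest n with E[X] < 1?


We need C(n, 4) · 4^{1 − 6} < 1, i.e. C(n, 4) < 4^{6 − 1} = 1024.
Check values of n near the boundary:
  n = 13: C(13, 4) = 715; 715 < 1024? YES
  n = 14: C(14, 4) = 1001; 1001 < 1024? YES
  n = 15: C(15, 4) = 1365; 1365 < 1024? NO
The largest n with C(n, 4) < 1024 is n = 14 (where E[X] = 1001/1024 ≈ 0.97754). Hence R_4(4) > 14, i.e. R_4(4) ≥ 15.

Largest n = 14; hence R_4(4) > 14.


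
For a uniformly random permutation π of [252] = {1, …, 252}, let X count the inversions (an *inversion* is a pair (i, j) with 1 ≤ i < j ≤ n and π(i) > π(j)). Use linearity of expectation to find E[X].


Write X = Σ X_I over the C(252, 2) = 31626 pairs i < j, with X_I the indicator of one inversion.
There are 31626 indicators.
For each fixed pair i < j, the values π(i) and π(j) are two distinct elements of {1, …, 252} in uniformly random order; by symmetry P[π(i) > π(j)] = 1/2.
By linearity: E[X] = 31626 · (1/2) = C(252, 2) · (1/2) = 31626/2 = 15813 ≈ 15813.000000.

E[X] = 15813 = 15813.000000.


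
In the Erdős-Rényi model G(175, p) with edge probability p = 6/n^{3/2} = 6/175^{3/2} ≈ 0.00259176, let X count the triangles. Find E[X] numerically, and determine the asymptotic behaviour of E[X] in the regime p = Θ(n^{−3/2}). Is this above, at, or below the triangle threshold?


Number of potential triangles: C(175, 3) = 877975.
Each occurs with probability p³ ≈ (0.00259176)³ ≈ 1.74093490e-08.
By linearity: E[X] = C(175, 3)·p³ ≈ 877975 · 1.74093490e-08 ≈ 0.015285.
Since α = 3/2 > 1, p = c/n^{3/2} = o(1/n) is below the triangle threshold p ~ 1/n. Asymptotically E[X] ~ (c³/6)·n^{3(1−α)} = (6³/6)·n^{-1.5} → 0, so by Markov's inequality G has no triangles w.h.p.

E[X] ≈ 0.015285; in regime p = Θ(1/n^{3/2}) E[X] tends to 0 (below the triangle threshold p ~ 1/n).


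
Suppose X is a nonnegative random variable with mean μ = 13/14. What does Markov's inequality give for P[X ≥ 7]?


μ = E[X] = 13/14, a = 7.
Markov: P[X ≥ 7] ≤ μ/a = (13/14)/7 = 13/98.
Numerically: ≈ 0.13265.
(Since a = 7 > μ = 0.92857, the bound 13/98 is < 1 and informative.)

P[X ≥ 7] ≤ 13/98 ≈ 0.13265.


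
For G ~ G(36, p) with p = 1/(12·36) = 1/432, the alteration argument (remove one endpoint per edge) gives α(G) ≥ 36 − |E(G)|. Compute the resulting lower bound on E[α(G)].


E[|E(G)|] = C(36, 2)·p = 630 · (1/432) = 35/24.
E[α(G)] ≥ n − E[|E(G)|] = 36 − 35/24 = 829/24.
Numerically: ≈ 34.5417.
(This is only a lower bound; the true E[α(G)] may be larger.)

E[α(G)] ≥ 829/24 ≈ 34.5417.


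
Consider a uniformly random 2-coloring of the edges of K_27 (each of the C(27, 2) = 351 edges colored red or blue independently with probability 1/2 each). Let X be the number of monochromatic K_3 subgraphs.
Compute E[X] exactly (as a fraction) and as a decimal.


Let X = Σ_S X_S over the C(27, 3) = 2925 subsets S of size 3, where X_S = 1 if the K_3 on S is monochromatic.
For a fixed S, the K_3 on S has C(3, 2) = 3 edges. P[all 3 edges red] = (1/2)^3, and likewise for blue, so P[monochromatic] = 2·(1/2)^3 = 2^{1 − 3} = 1/4.
Summing: E[X] = C(27, 3) · 2^{1 − 3} = 2925 · 1/4 = 2925/4.
Numerically: E[X] ≈ 731.250.

E[X] = C(27,3)·2^(1−C(3,2)) = 2925/4 ≈ 731.250.


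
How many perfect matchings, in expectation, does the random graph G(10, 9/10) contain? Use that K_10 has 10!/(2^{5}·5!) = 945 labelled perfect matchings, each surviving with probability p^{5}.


K_10 has 10!/(2^{5}·5!) = 945 labelled perfect matchings.
For each such perfect matching H, let X_H = 1 if all 5 edges of H are present in G. Then P[X_H = 1] = p^{5} = (9/10)^{5} = 59049/100000.
By linearity of expectation: E[X] = Σ_H E[X_H] = 945 · p^{5} = 945 · 59049/100000 = 11160261/20000.
Numerically: E[X] ≈ 558.01.

E[X] = 945 · (9/10)^{5} = 11160261/20000 ≈ 558.01.


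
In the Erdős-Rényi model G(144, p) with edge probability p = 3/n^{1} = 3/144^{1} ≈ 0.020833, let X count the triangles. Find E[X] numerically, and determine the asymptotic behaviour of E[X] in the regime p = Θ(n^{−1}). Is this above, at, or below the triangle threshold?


Number of potential triangles: C(144, 3) = 487344.
Each occurs with probability p³ ≈ (0.020833)³ ≈ 9.0422454e-06.
By linearity: E[X] = C(144, 3)·p³ ≈ 487344 · 9.0422454e-06 ≈ 4.40668.
Here α = 1, so p = 3/n is exactly at the triangle threshold p ~ 1/n. Asymptotically E[X] → c³/6 = 3³/6 = 9/2 ≈ 4.50000, a bounded constant. In this regime the triangle count is asymptotically Poisson(c³/6).

E[X] ≈ 4.40668; in regime p = Θ(1/n^{1}) E[X] stays bounded (at the triangle threshold p ~ 1/n).


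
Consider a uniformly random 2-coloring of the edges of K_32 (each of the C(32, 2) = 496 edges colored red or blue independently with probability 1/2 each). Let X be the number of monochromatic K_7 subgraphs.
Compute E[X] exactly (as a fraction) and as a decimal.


Let X = Σ_S X_S over the C(32, 7) = 3365856 subsets S of size 7, where X_S = 1 if the K_7 on S is monochromatic.
For a fixed S, the K_7 on S has C(7, 2) = 21 edges. P[all 21 edges red] = (1/2)^21, and likewise for blue, so P[monochromatic] = 2·(1/2)^21 = 2^{1 − 21} = 1/1048576.
By linearity of expectation: E[X] = C(32, 7) · 2^{1 − 21} = 3365856 · 1/1048576 = 105183/32768.
Numerically: E[X] ≈ 3.209930.

E[X] = C(32,7)·2^(1−C(7,2)) = 105183/32768 ≈ 3.209930.


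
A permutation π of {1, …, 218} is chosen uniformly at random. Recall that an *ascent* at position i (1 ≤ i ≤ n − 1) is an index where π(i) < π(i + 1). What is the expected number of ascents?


Write X = Σ X_I over i = 1, …, 217, with X_I the indicator of one ascent.
There are 217 indicators.
For each fixed i, the pair (π(i), π(i+1)) is a uniformly random ordered pair of distinct values from {1, …, 218}; by symmetry P[π(i) < π(i+1)] = 1/2.
By linearity: E[X] = 217 · (1/2) = (218 − 1) · (1/2) = 217/2 ≈ 108.5000.

E[X] = 217/2 = 108.5000.


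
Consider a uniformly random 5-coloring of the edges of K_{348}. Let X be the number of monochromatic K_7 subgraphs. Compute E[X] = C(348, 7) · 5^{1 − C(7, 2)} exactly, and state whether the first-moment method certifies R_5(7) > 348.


E[X] = C(348, 7) · 5^{1 − 21} = 115412286408552 · 5^{−20} = 115412286408552/95367431640625.
As a reduced fraction: E[X] = 115412286408552/95367431640625 ≈ 1.210186.
Is E[X] < 1? NO.
Since E[X] ≥ 1, the first-moment bound is inconclusive at n = 348; it does NOT by itself certify R_5(7) > 348.

E[X] = 115412286408552/95367431640625 ≈ 1.210186; E[X] ≥ 1; first-moment method inconclusive here.


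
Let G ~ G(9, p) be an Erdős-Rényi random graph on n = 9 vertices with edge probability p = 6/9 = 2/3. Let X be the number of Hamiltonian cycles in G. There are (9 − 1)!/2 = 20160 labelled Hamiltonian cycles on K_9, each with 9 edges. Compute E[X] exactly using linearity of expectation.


K_9 has (9 − 1)!/2 = 20160 labelled Hamiltonian cycles.
For each such Hamiltonian cycle H, let X_H = 1 if all 9 edges of H are present in G. Then P[X_H = 1] = p^{9} = (2/3)^{9} = 512/19683.
By linearity of expectation: E[X] = Σ_H E[X_H] = 20160 · p^{9} = 20160 · 512/19683 = 1146880/2187.
Numerically: E[X] ≈ 524.4.

E[X] = 20160 · (2/3)^{9} = 1146880/2187 ≈ 524.4.


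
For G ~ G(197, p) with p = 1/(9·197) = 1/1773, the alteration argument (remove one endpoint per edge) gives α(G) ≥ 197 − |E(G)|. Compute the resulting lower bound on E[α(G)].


E[|E(G)|] = C(197, 2)·p = 19306 · (1/1773) = 98/9.
E[α(G)] ≥ n − E[|E(G)|] = 197 − 98/9 = 1675/9.
Numerically: ≈ 186.111.
(This is only a lower bound; the true E[α(G)] may be larger.)

E[α(G)] ≥ 1675/9 ≈ 186.111.


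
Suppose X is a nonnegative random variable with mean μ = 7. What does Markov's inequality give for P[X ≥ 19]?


μ = E[X] = 7, a = 19.
Markov: P[X ≥ 19] ≤ μ/a = (7)/19 = 7/19.
Numerically: ≈ 0.368.
(Since a = 19 > μ = 7.000, the bound 7/19 is < 1 and informative.)

P[X ≥ 19] ≤ 7/19 ≈ 0.368.


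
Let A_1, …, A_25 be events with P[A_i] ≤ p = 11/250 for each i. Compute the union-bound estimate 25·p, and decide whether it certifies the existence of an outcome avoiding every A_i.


Union bound: P[∪_{i=1}^{25} A_i] ≤ Σ_i P[A_i] ≤ 25·p = 25·(11/250) = 11/10.
Numerically: 11/10 ≈ 1.100.
Is 11/10 < 1? NO.
Since the bound 11/10 is ≥ 1, the union bound is uninformative here; it does NOT by itself certify existence.

25·p = 11/10 ≈ 1.100; existence NOT certified by the union bound.


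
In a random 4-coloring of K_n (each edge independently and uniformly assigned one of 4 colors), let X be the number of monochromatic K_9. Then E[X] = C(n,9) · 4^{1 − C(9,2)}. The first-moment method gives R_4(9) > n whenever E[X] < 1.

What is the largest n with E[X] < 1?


We need C(n, 9) · 4^{1 − 36} < 1, i.e. C(n, 9) < 4^{36 − 1} = 1180591620717411303424.
Check values of n near the boundary:
  n = 912: C(912, 9) = 1156095740032081475120; 1156095740032081475120 < 1180591620717411303424? YES
  n = 913: C(913, 9) = 1167605542753639808390; 1167605542753639808390 < 1180591620717411303424? YES
  n = 914: C(914, 9) = 1179217089587653905932; 1179217089587653905932 < 1180591620717411303424? YES
  n = 915: C(915, 9) = 1190931166636537885130; 1190931166636537885130 < 1180591620717411303424? NO
  n = 916: C(916, 9) = 1202748565202942340440; 1202748565202942340440 < 1180591620717411303424? NO
  n = 917: C(917, 9) = 1214670081818390006810; 1214670081818390006810 < 1180591620717411303424? NO
The largest n with C(n, 9) < 1180591620717411303424 is n = 914 (where E[X] = 294804272396913476483/295147905179352825856 ≈ 0.998836). Hence R_4(9) > 914, i.e. R_4(9) ≥ 915.

Largest n = 914; hence R_4(9) > 914.


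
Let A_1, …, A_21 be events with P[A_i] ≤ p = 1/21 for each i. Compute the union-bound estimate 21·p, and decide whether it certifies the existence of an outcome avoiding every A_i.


Union bound: P[∪_{i=1}^{21} A_i] ≤ Σ_i P[A_i] ≤ 21·p = 21·(1/21) = 1.
Numerically: 1 ≈ 1.00000.
Is 1 < 1? NO.
Since the bound 1 is ≥ 1, the union bound is uninformative here; it does NOT by itself certify existence.

21·p = 1 ≈ 1.00000; existence NOT certified by the union bound.


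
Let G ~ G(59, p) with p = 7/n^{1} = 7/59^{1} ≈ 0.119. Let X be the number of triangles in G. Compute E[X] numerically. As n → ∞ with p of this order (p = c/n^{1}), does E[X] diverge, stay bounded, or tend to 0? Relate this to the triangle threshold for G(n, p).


Number of potential triangles: C(59, 3) = 32509.
Each occurs with probability p³ ≈ (0.119)³ ≈ 1.67008e-03.
By linearity: E[X] = C(59, 3)·p³ ≈ 32509 · 1.67008e-03 ≈ 54.293.
Here α = 1, so p = 7/n is exactly at the triangle threshold p ~ 1/n. Asymptotically E[X] → c³/6 = 7³/6 = 343/6 ≈ 57.167, a bounded constant. In this regime the triangle count is asymptotically Poisson(c³/6).

E[X] ≈ 54.293; in regime p = Θ(1/n^{1}) E[X] stays bounded (at the triangle threshold p ~ 1/n).


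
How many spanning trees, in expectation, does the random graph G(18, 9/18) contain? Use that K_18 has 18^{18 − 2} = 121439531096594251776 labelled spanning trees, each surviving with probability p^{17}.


K_18 has 18^{18 − 2} = 121439531096594251776 labelled spanning trees.
For each such spanning tree H, let X_H = 1 if all 17 edges of H are present in G. Then P[X_H = 1] = p^{17} = (1/2)^{17} = 1/131072.
By linearity of expectation: E[X] = Σ_H E[X_H] = 121439531096594251776 · p^{17} = 121439531096594251776 · 1/131072 = 1853020188851841/2.
Numerically: E[X] ≈ 9.265e+14.

E[X] = 121439531096594251776 · (1/2)^{17} = 1853020188851841/2 ≈ 9.265e+14.


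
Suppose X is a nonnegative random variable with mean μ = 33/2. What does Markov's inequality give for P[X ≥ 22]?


μ = E[X] = 33/2, a = 22.
Markov: P[X ≥ 22] ≤ μ/a = (33/2)/22 = 3/4.
Numerically: ≈ 0.750.
(Since a = 22 > μ = 16.500, the bound 3/4 is < 1 and informative.)

P[X ≥ 22] ≤ 3/4 ≈ 0.750.


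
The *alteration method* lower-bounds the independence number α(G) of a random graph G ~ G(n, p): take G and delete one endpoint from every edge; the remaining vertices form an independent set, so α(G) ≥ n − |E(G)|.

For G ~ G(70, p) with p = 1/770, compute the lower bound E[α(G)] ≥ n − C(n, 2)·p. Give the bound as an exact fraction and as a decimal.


E[|E(G)|] = C(70, 2)·p = 2415 · (1/770) = 69/22.
E[α(G)] ≥ n − E[|E(G)|] = 70 − 69/22 = 1471/22.
Numerically: ≈ 66.86364.
(This is only a lower bound; the true E[α(G)] may be larger.)

E[α(G)] ≥ 1471/22 ≈ 66.86364.


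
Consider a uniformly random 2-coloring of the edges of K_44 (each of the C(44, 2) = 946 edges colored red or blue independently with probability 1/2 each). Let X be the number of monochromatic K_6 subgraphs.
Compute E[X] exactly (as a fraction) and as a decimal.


Let X = Σ_S X_S over the C(44, 6) = 7059052 subsets S of size 6, where X_S = 1 if the K_6 on S is monochromatic.
For a fixed S, the K_6 on S has C(6, 2) = 15 edges. P[all 15 edges red] = (1/2)^15, and likewise for blue, so P[monochromatic] = 2·(1/2)^15 = 2^{1 − 15} = 1/16384.
By linearity of expectation: E[X] = C(44, 6) · 2^{1 − 15} = 7059052 · 1/16384 = 1764763/4096.
Numerically: E[X] ≈ 430.85034.

E[X] = C(44,6)·2^(1−C(6,2)) = 1764763/4096 ≈ 430.85034.


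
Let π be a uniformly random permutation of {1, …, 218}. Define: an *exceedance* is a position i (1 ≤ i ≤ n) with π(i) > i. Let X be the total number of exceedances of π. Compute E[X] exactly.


Write X = Σ_{i=1}^{218} X_i, where X_i = 1_{π(i) > i}.
For each fixed i, π(i) is uniform over {1, …, 218} (marginal of a uniform permutation), so P[π(i) > i] = (n − i)/n. Summing: Σ_{i=1}^{218} (n − i)/n = (0 + 1 + … + 217)/218 = 218(218 − 1)/(2·218) = (218 − 1)/2.
Hence E[X] = Σ_{i=1}^{218} (218 − i)/218 = 217/2 ≈ 108.500.

E[X] = 217/2 = 108.500.


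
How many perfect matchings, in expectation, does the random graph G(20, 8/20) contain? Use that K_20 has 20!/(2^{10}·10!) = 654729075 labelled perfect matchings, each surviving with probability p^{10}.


K_20 has 20!/(2^{10}·10!) = 654729075 labelled perfect matchings.
For each such perfect matching H, let X_H = 1 if all 10 edges of H are present in G. Then P[X_H = 1] = p^{10} = (2/5)^{10} = 1024/9765625.
Summing the indicators: E[X] = Σ_H E[X_H] = 654729075 · p^{10} = 654729075 · 1024/9765625 = 26817702912/390625.
Numerically: E[X] ≈ 6.865e+04.

E[X] = 654729075 · (2/5)^{10} = 26817702912/390625 ≈ 6.865e+04.


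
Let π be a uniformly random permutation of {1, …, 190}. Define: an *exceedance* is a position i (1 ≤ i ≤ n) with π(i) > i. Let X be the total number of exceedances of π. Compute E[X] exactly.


Write X = Σ_{i=1}^{190} X_i, where X_i = 1_{π(i) > i}.
For each fixed i, π(i) is uniform over {1, …, 190} (marginal of a uniform permutation), so P[π(i) > i] = (n − i)/n. Summing: Σ_{i=1}^{190} (n − i)/n = (0 + 1 + … + 189)/190 = 190(190 − 1)/(2·190) = (190 − 1)/2.
Hence E[X] = Σ_{i=1}^{190} (190 − i)/190 = 189/2 ≈ 94.50000.

E[X] = 189/2 = 94.50000.


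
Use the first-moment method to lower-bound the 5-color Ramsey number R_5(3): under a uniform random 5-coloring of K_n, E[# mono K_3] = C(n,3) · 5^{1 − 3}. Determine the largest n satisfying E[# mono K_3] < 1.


We need C(n, 3) · 5^{1 − 3} < 1, i.e. C(n, 3) < 5^{3 − 1} = 25.
Check values of n near the boundary:
  n = 4: C(4, 3) = 4; 4 < 25? YES
  n = 5: C(5, 3) = 10; 10 < 25? YES
  n = 6: C(6, 3) = 20; 20 < 25? YES
  n = 7: C(7, 3) = 35; 35 < 25? NO
The largest n with C(n, 3) < 25 is n = 6 (where E[X] = 4/5 ≈ 0.8000000). Hence R_5(3) > 6, i.e. R_5(3) ≥ 7.

Largest n = 6; hence R_5(3) > 6.


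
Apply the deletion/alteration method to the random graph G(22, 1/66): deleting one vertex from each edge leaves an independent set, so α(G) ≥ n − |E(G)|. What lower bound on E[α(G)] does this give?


E[|E(G)|] = C(22, 2)·p = 231 · (1/66) = 7/2.
E[α(G)] ≥ n − E[|E(G)|] = 22 − 7/2 = 37/2.
Numerically: ≈ 18.500000.
(This is only a lower bound; the true E[α(G)] may be larger.)

E[α(G)] ≥ 37/2 ≈ 18.500000.


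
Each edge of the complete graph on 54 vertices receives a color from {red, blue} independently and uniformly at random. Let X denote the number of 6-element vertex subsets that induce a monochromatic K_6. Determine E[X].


Let X = Σ_S X_S over the C(54, 6) = 25827165 subsets S of size 6, where X_S = 1 if the K_6 on S is monochromatic.
For a fixed S, the K_6 on S has C(6, 2) = 15 edges. P[all 15 edges red] = (1/2)^15, and likewise for blue, so P[monochromatic] = 2·(1/2)^15 = 2^{1 − 15} = 1/16384.
By linearity of expectation: E[X] = C(54, 6) · 2^{1 − 15} = 25827165 · 1/16384 = 25827165/16384.
Numerically: E[X] ≈ 1576.365.

E[X] = C(54,6)·2^(1−C(6,2)) = 25827165/16384 ≈ 1576.365.


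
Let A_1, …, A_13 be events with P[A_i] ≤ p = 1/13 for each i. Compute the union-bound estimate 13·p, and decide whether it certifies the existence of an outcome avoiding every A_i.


Union bound: P[∪_{i=1}^{13} A_i] ≤ Σ_i P[A_i] ≤ 13·p = 13·(1/13) = 1.
Numerically: 1 ≈ 1.0000.
Is 1 < 1? NO.
Since the bound 1 is ≥ 1, the union bound is uninformative here; it does NOT by itself certify existence.

13·p = 1 ≈ 1.0000; existence NOT certified by the union bound.


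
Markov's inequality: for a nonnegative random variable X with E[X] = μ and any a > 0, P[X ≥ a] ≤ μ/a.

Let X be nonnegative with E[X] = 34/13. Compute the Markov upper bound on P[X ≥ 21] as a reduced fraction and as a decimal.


μ = E[X] = 34/13, a = 21.
Markov: P[X ≥ 21] ≤ μ/a = (34/13)/21 = 34/273.
Numerically: ≈ 0.1245.
(Since a = 21 > μ = 2.6154, the bound 34/273 is < 1 and informative.)

P[X ≥ 21] ≤ 34/273 ≈ 0.1245.


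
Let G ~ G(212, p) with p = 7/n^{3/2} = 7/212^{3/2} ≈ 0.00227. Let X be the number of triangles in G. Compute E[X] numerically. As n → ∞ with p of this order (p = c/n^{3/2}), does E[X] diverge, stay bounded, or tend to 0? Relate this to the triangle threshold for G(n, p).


Number of potential triangles: C(212, 3) = 1565620.
Each occurs with probability p³ ≈ (0.00227)³ ≈ 1.16623e-08.
By linearity: E[X] = C(212, 3)·p³ ≈ 1565620 · 1.16623e-08 ≈ 0.018.
Since α = 3/2 > 1, p = c/n^{3/2} = o(1/n) is below the triangle threshold p ~ 1/n. Asymptotically E[X] ~ (c³/6)·n^{3(1−α)} = (7³/6)·n^{-1.5} → 0, so by Markov's inequality G has no triangles w.h.p.

E[X] ≈ 0.018; in regime p = Θ(1/n^{3/2}) E[X] tends to 0 (below the triangle threshold p ~ 1/n).


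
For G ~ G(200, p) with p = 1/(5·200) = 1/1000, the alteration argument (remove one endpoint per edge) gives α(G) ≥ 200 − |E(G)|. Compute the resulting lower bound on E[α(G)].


E[|E(G)|] = C(200, 2)·p = 19900 · (1/1000) = 199/10.
E[α(G)] ≥ n − E[|E(G)|] = 200 − 199/10 = 1801/10.
Numerically: ≈ 180.10000.
(This is only a lower bound; the true E[α(G)] may be larger.)

E[α(G)] ≥ 1801/10 ≈ 180.10000.


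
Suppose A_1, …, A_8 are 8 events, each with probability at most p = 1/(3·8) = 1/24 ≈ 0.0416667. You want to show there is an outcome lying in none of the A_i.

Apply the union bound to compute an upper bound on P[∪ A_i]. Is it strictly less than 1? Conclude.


Union bound: P[∪_{i=1}^{8} A_i] ≤ Σ_i P[A_i] ≤ 8·p = 8·(1/24) = 1/3.
Numerically: 1/3 ≈ 0.3333333.
Is 1/3 < 1? YES.
Since P[∪ A_i] ≤ 1/3 < 1, the complement has P[∩ A_i^c] ≥ 1 − 1/3 = 2/3 > 0, so some outcome avoids every A_i.

8·p = 1/3 ≈ 0.3333333; existence CERTIFIED by the union bound.


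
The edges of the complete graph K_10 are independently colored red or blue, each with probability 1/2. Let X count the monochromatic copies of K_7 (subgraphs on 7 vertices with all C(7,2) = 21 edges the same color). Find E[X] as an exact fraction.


Let X = Σ_S X_S over the C(10, 7) = 120 subsets S of size 7, where X_S = 1 if the K_7 on S is monochromatic.
For a fixed S, the K_7 on S has C(7, 2) = 21 edges. P[all 21 edges red] = (1/2)^21, and likewise for blue, so P[monochromatic] = 2·(1/2)^21 = 2^{1 − 21} = 1/1048576.
By linearity: E[X] = C(10, 7) · 2^{1 − 21} = 120 · 1/1048576 = 15/131072.
Numerically: E[X] ≈ 0.00011.

E[X] = C(10,7)·2^(1−C(7,2)) = 15/131072 ≈ 0.00011.


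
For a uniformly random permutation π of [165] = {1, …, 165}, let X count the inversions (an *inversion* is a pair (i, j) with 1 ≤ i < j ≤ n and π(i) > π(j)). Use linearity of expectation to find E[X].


Write X = Σ X_I over the C(165, 2) = 13530 pairs i < j, with X_I the indicator of one inversion.
There are 13530 indicators.
For each fixed pair i < j, the values π(i) and π(j) are two distinct elements of {1, …, 165} in uniformly random order; by symmetry P[π(i) > π(j)] = 1/2.
By linearity: E[X] = 13530 · (1/2) = C(165, 2) · (1/2) = 13530/2 = 6765 ≈ 6765.000000.

E[X] = 6765 = 6765.000000.


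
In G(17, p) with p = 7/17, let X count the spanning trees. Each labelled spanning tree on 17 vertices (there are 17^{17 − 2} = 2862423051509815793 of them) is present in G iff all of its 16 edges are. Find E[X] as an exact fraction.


K_17 has 17^{17 − 2} = 2862423051509815793 labelled spanning trees.
For each such spanning tree H, let X_H = 1 if all 16 edges of H are present in G. Then P[X_H = 1] = p^{16} = (7/17)^{16} = 33232930569601/48661191875666868481.
By linearity: E[X] = Σ_H E[X_H] = 2862423051509815793 · p^{16} = 2862423051509815793 · 33232930569601/48661191875666868481 = 33232930569601/17.
Numerically: E[X] ≈ 1.9549e+12.

E[X] = 2862423051509815793 · (7/17)^{16} = 33232930569601/17 ≈ 1.9549e+12.


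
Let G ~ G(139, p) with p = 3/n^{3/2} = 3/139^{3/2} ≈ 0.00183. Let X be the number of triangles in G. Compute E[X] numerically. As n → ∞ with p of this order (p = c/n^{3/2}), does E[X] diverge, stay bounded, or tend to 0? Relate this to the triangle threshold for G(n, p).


Number of potential triangles: C(139, 3) = 437989.
Each occurs with probability p³ ≈ (0.00183)³ ≈ 6.13475e-09.
By linearity: E[X] = C(139, 3)·p³ ≈ 437989 · 6.13475e-09 ≈ 0.003.
Since α = 3/2 > 1, p = c/n^{3/2} = o(1/n) is below the triangle threshold p ~ 1/n. Asymptotically E[X] ~ (c³/6)·n^{3(1−α)} = (3³/6)·n^{-1.5} → 0, so by Markov's inequality G has no triangles w.h.p.

E[X] ≈ 0.003; in regime p = Θ(1/n^{3/2}) E[X] tends to 0 (below the triangle threshold p ~ 1/n).


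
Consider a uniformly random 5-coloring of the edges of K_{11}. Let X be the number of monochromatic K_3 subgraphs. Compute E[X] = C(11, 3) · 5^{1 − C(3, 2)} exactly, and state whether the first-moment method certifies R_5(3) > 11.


E[X] = C(11, 3) · 5^{1 − 3} = 165 · 5^{−2} = 165/25.
As a reduced fraction: E[X] = 33/5 ≈ 6.600.
Is E[X] < 1? NO.
Since E[X] ≥ 1, the first-moment bound is inconclusive at n = 11; it does NOT by itself certify R_5(3) > 11.

E[X] = 33/5 ≈ 6.600; E[X] ≥ 1; first-moment method inconclusive here.


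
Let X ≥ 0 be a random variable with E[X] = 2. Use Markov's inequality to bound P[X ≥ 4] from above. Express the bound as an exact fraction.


μ = E[X] = 2, a = 4.
Markov: P[X ≥ 4] ≤ μ/a = (2)/4 = 1/2.
Numerically: ≈ 0.500000.
(Since a = 4 > μ = 2.000000, the bound 1/2 is < 1 and informative.)

P[X ≥ 4] ≤ 1/2 ≈ 0.500000.


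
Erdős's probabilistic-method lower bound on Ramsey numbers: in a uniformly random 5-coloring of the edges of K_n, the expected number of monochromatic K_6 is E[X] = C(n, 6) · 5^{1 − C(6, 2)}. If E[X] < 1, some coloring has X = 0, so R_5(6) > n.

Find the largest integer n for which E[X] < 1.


We need C(n, 6) · 5^{1 − 15} < 1, i.e. C(n, 6) < 5^{15 − 1} = 6103515625.
Check values of n near the boundary:
  n = 127: C(127, 6) = 5169379425; 5169379425 < 6103515625? YES
  n = 128: C(128, 6) = 5423611200; 5423611200 < 6103515625? YES
  n = 129: C(129, 6) = 5688177600; 5688177600 < 6103515625? YES
  n = 130: C(130, 6) = 5963412000; 5963412000 < 6103515625? YES
  n = 131: C(131, 6) = 6249655776; 6249655776 < 6103515625? NO
  n = 132: C(132, 6) = 6547258432; 6547258432 < 6103515625? NO
  n = 133: C(133, 6) = 6856577728; 6856577728 < 6103515625? NO
The largest n with C(n, 6) < 6103515625 is n = 130 (where E[X] = 47707296/48828125 ≈ 0.977). Hence R_5(6) > 130, i.e. R_5(6) ≥ 131.

Largest n = 130; hence R_5(6) > 130.


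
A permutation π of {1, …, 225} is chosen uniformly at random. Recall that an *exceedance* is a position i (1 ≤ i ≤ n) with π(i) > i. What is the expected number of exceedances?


Write X = Σ_{i=1}^{225} X_i, where X_i = 1_{π(i) > i}.
For each fixed i, π(i) is uniform over {1, …, 225} (marginal of a uniform permutation), so P[π(i) > i] = (n − i)/n. Summing: Σ_{i=1}^{225} (n − i)/n = (0 + 1 + … + 224)/225 = 225(225 − 1)/(2·225) = (225 − 1)/2.
Hence E[X] = Σ_{i=1}^{225} (225 − i)/225 = 112 ≈ 112.000.

E[X] = 112 = 112.000.


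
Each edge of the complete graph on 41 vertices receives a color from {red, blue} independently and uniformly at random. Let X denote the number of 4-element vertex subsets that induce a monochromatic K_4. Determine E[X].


Let X = Σ_S X_S over the C(41, 4) = 101270 subsets S of size 4, where X_S = 1 if the K_4 on S is monochromatic.
For a fixed S, the K_4 on S has C(4, 2) = 6 edges. P[all 6 edges red] = (1/2)^6, and likewise for blue, so P[monochromatic] = 2·(1/2)^6 = 2^{1 − 6} = 1/32.
By linearity of expectation: E[X] = C(41, 4) · 2^{1 − 6} = 101270 · 1/32 = 50635/16.
Numerically: E[X] ≈ 3164.68750.

E[X] = C(41,4)·2^(1−C(4,2)) = 50635/16 ≈ 3164.68750.


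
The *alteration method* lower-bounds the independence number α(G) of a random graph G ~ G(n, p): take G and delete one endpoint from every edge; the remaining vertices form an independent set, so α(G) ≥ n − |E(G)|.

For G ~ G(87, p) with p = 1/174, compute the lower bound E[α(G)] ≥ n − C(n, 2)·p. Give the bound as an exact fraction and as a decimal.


E[|E(G)|] = C(87, 2)·p = 3741 · (1/174) = 43/2.
E[α(G)] ≥ n − E[|E(G)|] = 87 − 43/2 = 131/2.
Numerically: ≈ 65.50000.
(This is only a lower bound; the true E[α(G)] may be larger.)

E[α(G)] ≥ 131/2 ≈ 65.50000.


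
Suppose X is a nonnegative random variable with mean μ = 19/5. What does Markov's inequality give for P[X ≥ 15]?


μ = E[X] = 19/5, a = 15.
Markov: P[X ≥ 15] ≤ μ/a = (19/5)/15 = 19/75.
Numerically: ≈ 0.2533.
(Since a = 15 > μ = 3.8000, the bound 19/75 is < 1 and informative.)

P[X ≥ 15] ≤ 19/75 ≈ 0.2533.


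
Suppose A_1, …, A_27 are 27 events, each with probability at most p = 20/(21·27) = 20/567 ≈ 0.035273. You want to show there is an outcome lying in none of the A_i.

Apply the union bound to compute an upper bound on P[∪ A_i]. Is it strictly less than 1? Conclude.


Union bound: P[∪_{i=1}^{27} A_i] ≤ Σ_i P[A_i] ≤ 27·p = 27·(20/567) = 20/21.
Numerically: 20/21 ≈ 0.952381.
Is 20/21 < 1? YES.
Since P[∪ A_i] ≤ 20/21 < 1, the complement has P[∩ A_i^c] ≥ 1 − 20/21 = 1/21 > 0, so some outcome avoids every A_i.

27·p = 20/21 ≈ 0.952381; existence CERTIFIED by the union bound.


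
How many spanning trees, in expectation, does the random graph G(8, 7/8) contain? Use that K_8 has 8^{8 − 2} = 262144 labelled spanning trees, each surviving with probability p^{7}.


K_8 has 8^{8 − 2} = 262144 labelled spanning trees.
For each such spanning tree H, let X_H = 1 if all 7 edges of H are present in G. Then P[X_H = 1] = p^{7} = (7/8)^{7} = 823543/2097152.
By linearity of expectation: E[X] = Σ_H E[X_H] = 262144 · p^{7} = 262144 · 823543/2097152 = 823543/8.
Numerically: E[X] ≈ 1.0294e+05.

E[X] = 262144 · (7/8)^{7} = 823543/8 ≈ 1.0294e+05.


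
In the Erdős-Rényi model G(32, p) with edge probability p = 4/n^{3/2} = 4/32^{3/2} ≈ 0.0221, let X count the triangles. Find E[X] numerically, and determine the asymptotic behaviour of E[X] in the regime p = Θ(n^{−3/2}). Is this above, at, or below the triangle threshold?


Number of potential triangles: C(32, 3) = 4960.
Each occurs with probability p³ ≈ (0.0221)³ ≈ 1.078959e-05.
By linearity: E[X] = C(32, 3)·p³ ≈ 4960 · 1.078959e-05 ≈ 0.0535.
Since α = 3/2 > 1, p = c/n^{3/2} = o(1/n) is below the triangle threshold p ~ 1/n. Asymptotically E[X] ~ (c³/6)·n^{3(1−α)} = (4³/6)·n^{-1.5} → 0, so by Markov's inequality G has no triangles w.h.p.

E[X] ≈ 0.0535; in regime p = Θ(1/n^{3/2}) E[X] tends to 0 (below the triangle threshold p ~ 1/n).


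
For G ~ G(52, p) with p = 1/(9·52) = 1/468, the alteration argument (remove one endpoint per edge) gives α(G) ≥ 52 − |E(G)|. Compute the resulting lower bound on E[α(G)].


E[|E(G)|] = C(52, 2)·p = 1326 · (1/468) = 17/6.
E[α(G)] ≥ n − E[|E(G)|] = 52 − 17/6 = 295/6.
Numerically: ≈ 49.1667.
(This is only a lower bound; the true E[α(G)] may be larger.)

E[α(G)] ≥ 295/6 ≈ 49.1667.


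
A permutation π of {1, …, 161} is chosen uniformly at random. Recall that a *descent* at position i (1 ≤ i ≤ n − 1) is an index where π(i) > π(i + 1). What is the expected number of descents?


Write X = Σ X_I over i = 1, …, 160, with X_I the indicator of one descent.
There are 160 indicators.
For each fixed i, the pair (π(i), π(i+1)) is a uniformly random ordered pair of distinct values from {1, …, 161}; by symmetry P[π(i) > π(i+1)] = 1/2.
By linearity: E[X] = 160 · (1/2) = (161 − 1) · (1/2) = 80 ≈ 80.000.

E[X] = 80 = 80.000.


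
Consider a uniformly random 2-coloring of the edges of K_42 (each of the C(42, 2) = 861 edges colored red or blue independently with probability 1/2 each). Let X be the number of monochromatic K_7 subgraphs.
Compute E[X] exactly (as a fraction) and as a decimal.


Let X = Σ_S X_S over the C(42, 7) = 26978328 subsets S of size 7, where X_S = 1 if the K_7 on S is monochromatic.
For a fixed S, the K_7 on S has C(7, 2) = 21 edges. P[all 21 edges red] = (1/2)^21, and likewise for blue, so P[monochromatic] = 2·(1/2)^21 = 2^{1 − 21} = 1/1048576.
By linearity: E[X] = C(42, 7) · 2^{1 − 21} = 26978328 · 1/1048576 = 3372291/131072.
Numerically: E[X] ≈ 25.728539.

E[X] = C(42,7)·2^(1−C(7,2)) = 3372291/131072 ≈ 25.728539.


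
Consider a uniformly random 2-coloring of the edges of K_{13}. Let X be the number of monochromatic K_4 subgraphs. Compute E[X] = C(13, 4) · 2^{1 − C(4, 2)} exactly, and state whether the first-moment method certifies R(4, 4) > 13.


E[X] = C(13, 4) · 2^{1 − 6} = 715 · 2^{−5} = 715/32.
As a reduced fraction: E[X] = 715/32 ≈ 22.34375.
Is E[X] < 1? NO.
Since E[X] ≥ 1, the first-moment bound is inconclusive at n = 13; it does NOT by itself certify R(4, 4) > 13.

E[X] = 715/32 ≈ 22.34375; E[X] ≥ 1; first-moment method inconclusive here.


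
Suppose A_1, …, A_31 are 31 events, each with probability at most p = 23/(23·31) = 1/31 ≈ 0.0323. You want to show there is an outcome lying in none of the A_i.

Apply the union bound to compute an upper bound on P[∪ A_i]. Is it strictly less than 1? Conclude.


Union bound: P[∪_{i=1}^{31} A_i] ≤ Σ_i P[A_i] ≤ 31·p = 31·(1/31) = 1.
Numerically: 1 ≈ 1.0000.
Is 1 < 1? NO.
Since the bound 1 is ≥ 1, the union bound is uninformative here; it does NOT by itself certify existence.

31·p = 1 ≈ 1.0000; existence NOT certified by the union bound.


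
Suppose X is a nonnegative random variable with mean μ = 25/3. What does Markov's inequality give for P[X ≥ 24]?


μ = E[X] = 25/3, a = 24.
Markov: P[X ≥ 24] ≤ μ/a = (25/3)/24 = 25/72.
Numerically: ≈ 0.34722.
(Since a = 24 > μ = 8.33333, the bound 25/72 is < 1 and informative.)

P[X ≥ 24] ≤ 25/72 ≈ 0.34722.


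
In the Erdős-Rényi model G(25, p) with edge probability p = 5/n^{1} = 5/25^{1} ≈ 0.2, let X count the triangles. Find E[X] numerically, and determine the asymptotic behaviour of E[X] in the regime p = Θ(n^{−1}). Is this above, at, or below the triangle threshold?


Number of potential triangles: C(25, 3) = 2300.
Each occurs with probability p³ ≈ (0.2)³ ≈ 8.00000e-03.
By linearity: E[X] = C(25, 3)·p³ ≈ 2300 · 8.00000e-03 ≈ 18.400.
Here α = 1, so p = 5/n is exactly at the triangle threshold p ~ 1/n. Asymptotically E[X] → c³/6 = 5³/6 = 125/6 ≈ 20.833, a bounded constant. In this regime the triangle count is asymptotically Poisson(c³/6).

E[X] ≈ 18.400; in regime p = Θ(1/n^{1}) E[X] stays bounded (at the triangle threshold p ~ 1/n).


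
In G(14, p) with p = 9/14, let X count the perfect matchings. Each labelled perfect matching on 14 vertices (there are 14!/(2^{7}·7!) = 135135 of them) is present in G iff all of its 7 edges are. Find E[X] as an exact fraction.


K_14 has 14!/(2^{7}·7!) = 135135 labelled perfect matchings.
For each such perfect matching H, let X_H = 1 if all 7 edges of H are present in G. Then P[X_H = 1] = p^{7} = (9/14)^{7} = 4782969/105413504.
By linearity of expectation: E[X] = Σ_H E[X_H] = 135135 · p^{7} = 135135 · 4782969/105413504 = 92335216545/15059072.
Numerically: E[X] ≈ 6132.

E[X] = 135135 · (9/14)^{7} = 92335216545/15059072 ≈ 6132.


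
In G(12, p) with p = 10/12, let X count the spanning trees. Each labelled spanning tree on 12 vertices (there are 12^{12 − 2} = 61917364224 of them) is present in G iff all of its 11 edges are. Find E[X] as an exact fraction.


K_12 has 12^{12 − 2} = 61917364224 labelled spanning trees.
For each such spanning tree H, let X_H = 1 if all 11 edges of H are present in G. Then P[X_H = 1] = p^{11} = (5/6)^{11} = 48828125/362797056.
Summing the indicators: E[X] = Σ_H E[X_H] = 61917364224 · p^{11} = 61917364224 · 48828125/362797056 = 25000000000/3.
Numerically: E[X] ≈ 8.3333e+09.

E[X] = 61917364224 · (5/6)^{11} = 25000000000/3 ≈ 8.3333e+09.


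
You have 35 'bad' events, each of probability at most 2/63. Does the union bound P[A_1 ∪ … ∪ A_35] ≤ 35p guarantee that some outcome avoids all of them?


Union bound: P[∪_{i=1}^{35} A_i] ≤ Σ_i P[A_i] ≤ 35·p = 35·(2/63) = 10/9.
Numerically: 10/9 ≈ 1.111111.
Is 10/9 < 1? NO.
Since the bound 10/9 is ≥ 1, the union bound is uninformative here; it does NOT by itself certify existence.

35·p = 10/9 ≈ 1.111111; existence NOT certified by the union bound.
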